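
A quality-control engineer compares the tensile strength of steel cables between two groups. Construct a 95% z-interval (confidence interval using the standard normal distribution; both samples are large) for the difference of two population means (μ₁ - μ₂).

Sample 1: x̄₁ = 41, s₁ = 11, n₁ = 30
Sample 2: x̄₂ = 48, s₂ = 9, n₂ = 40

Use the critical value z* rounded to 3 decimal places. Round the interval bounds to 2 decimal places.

Both samples are large (n₁ = 30 ≥ 30, n₂ = 40 ≥ 30), so a z-interval for the difference of means applies.

Point estimate: x̄₁ - x̄₂ = 41 - 48 = -7

Standard error: SE = √(s₁²/n₁ + s₂²/n₂)
= √(11²/30 + 9²/40)
= √(4.033333 + 2.025000)
= 2.461368

For 95% confidence, z* = 1.96 (from standard normal table)
Margin of error: E = z* × SE = 1.96 × 2.461368 = 4.8243

Z-interval: (x̄₁ - x̄₂) ± E = -7 ± 4.8243 = (-11.8243, -2.1757)

Rounded to 2 decimal places:

(-11.82, -2.18)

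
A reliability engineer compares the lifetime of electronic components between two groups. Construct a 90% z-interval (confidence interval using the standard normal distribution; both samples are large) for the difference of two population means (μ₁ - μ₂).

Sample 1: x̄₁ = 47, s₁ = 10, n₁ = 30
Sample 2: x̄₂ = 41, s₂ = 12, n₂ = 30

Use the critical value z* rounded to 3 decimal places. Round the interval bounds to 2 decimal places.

Both samples are large (n₁ = 30 ≥ 30, n₂ = 30 ≥ 30), so a z-interval for the difference of means applies.

Point estimate: x̄₁ - x̄₂ = 47 - 41 = 6

Standard error: SE = √(s₁²/n₁ + s₂²/n₂)
= √(10²/30 + 12²/30)
= √(3.333333 + 4.800000)
= 2.851900

For 90% confidence, z* = 1.645 (from standard normal table)
Margin of error: E = z* × SE = 1.645 × 2.851900 = 4.6914

Z-interval: (x̄₁ - x̄₂) ± E = 6 ± 4.6914 = (1.3086, 10.6914)

Rounded to 2 decimal places:

(1.31, 10.69)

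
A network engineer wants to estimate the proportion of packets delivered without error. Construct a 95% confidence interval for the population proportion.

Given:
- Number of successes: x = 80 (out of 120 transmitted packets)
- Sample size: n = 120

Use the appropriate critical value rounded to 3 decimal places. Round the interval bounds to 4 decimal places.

Sample proportion: p̂ = 80/120 = 0.666667

Check conditions for normal approximation:
  np̂ = 80 ≥ 10 ✓
  n(1-p̂) = 40 ≥ 10 ✓

The sample is large enough, so use a z-interval (normal approximation) for the proportion.

For 95% confidence, z* = 1.96 (from standard normal table)

Standard error: SE = √(p̂(1-p̂)/n) = √(0.666667×0.333333/120) = 0.04303315

Margin of error: E = z* × SE = 1.96 × 0.04303315 = 0.084345

Z-interval: p̂ ± E = 0.666667 ± 0.084345 = (0.582322, 0.751012)

Rounded to 4 decimal places:

(0.5823, 0.7510)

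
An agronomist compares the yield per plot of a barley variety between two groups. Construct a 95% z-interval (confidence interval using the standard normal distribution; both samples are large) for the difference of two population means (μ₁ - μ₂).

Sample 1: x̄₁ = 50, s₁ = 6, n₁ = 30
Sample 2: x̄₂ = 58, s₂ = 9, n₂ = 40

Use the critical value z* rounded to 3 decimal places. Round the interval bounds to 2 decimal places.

Both samples are large (n₁ = 30 ≥ 30, n₂ = 40 ≥ 30), so a z-interval for the difference of means applies.

Point estimate: x̄₁ - x̄₂ = 50 - 58 = -8

Standard error: SE = √(s₁²/n₁ + s₂²/n₂)
= √(6²/30 + 9²/40)
= √(1.200000 + 2.025000)
= 1.795828

For 95% confidence, z* = 1.96 (from standard normal table)
Margin of error: E = z* × SE = 1.96 × 1.795828 = 3.5198

Z-interval: (x̄₁ - x̄₂) ± E = -8 ± 3.5198 = (-11.5198, -4.4802)

Rounded to 2 decimal places:

(-11.52, -4.48)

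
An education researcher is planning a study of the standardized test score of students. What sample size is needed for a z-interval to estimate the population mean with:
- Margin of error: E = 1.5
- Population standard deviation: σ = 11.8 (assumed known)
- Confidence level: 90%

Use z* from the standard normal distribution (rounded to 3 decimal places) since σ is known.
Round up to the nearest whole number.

Using z* since population σ is known (z-interval formula).

For 90% confidence, z* = 1.645 (from standard normal table)

Sample size formula for z-interval: n = (z*σ/E)²

n = (1.645 × 11.8 / 1.5)²
  = (12.940667)²
  = 167.4609

Round up to the nearest whole number: n = 168

168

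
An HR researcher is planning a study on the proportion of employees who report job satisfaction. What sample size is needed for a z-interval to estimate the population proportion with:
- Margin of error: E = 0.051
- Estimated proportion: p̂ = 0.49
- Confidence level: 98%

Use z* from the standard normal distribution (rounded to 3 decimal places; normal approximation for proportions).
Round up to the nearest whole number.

Using z* for proportion z-interval (normal approximation).

For 98% confidence, z* = 2.326 (from standard normal table)

Sample size formula for proportion z-interval: n = z*²p̂(1-p̂)/E²

n = 2.326² × 0.49 × 0.51 / 0.051²
  = 5.410276 × 0.2499 / 0.002601
  = 519.8108

Round up to the nearest whole number: n = 520

520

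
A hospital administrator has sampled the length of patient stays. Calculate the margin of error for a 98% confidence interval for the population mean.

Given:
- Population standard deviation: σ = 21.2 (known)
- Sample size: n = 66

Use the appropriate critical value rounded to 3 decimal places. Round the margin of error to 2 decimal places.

The population standard deviation σ is known, so use the z-interval margin of error formula.

For 98% confidence, z* = 2.326 (from standard normal table)

Margin of error formula for z-interval: E = z* × σ/√n

E = 2.326 × 21.2/√66
  = 2.326 × 2.609540
  = 6.0698

Rounded to 2 decimal places:

6.07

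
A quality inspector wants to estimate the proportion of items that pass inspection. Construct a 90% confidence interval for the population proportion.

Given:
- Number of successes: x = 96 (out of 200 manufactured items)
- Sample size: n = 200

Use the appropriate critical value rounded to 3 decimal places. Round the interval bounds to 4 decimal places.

Sample proportion: p̂ = 96/200 = 0.480000

Check conditions for normal approximation:
  np̂ = 96 ≥ 10 ✓
  n(1-p̂) = 104 ≥ 10 ✓

The sample is large enough, so use a z-interval (normal approximation) for the proportion.

For 90% confidence, z* = 1.645 (from standard normal table)

Standard error: SE = √(p̂(1-p̂)/n) = √(0.480000×0.520000/200) = 0.03532704

Margin of error: E = z* × SE = 1.645 × 0.03532704 = 0.058113

Z-interval: p̂ ± E = 0.480000 ± 0.058113 = (0.421887, 0.538113)

Rounded to 4 decimal places:

(0.4219, 0.5381)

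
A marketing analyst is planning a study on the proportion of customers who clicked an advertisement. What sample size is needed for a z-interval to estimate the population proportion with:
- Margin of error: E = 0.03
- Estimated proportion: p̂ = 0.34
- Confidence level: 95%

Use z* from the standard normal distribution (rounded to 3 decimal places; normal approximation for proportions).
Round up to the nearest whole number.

Using z* for proportion z-interval (normal approximation).

For 95% confidence, z* = 1.96 (from standard normal table)

Sample size formula for proportion z-interval: n = z*²p̂(1-p̂)/E²

n = 1.96² × 0.34 × 0.66 / 0.03²
  = 3.8416 × 0.2244 / 0.0009
  = 957.8389

Round up to the nearest whole number: n = 958

958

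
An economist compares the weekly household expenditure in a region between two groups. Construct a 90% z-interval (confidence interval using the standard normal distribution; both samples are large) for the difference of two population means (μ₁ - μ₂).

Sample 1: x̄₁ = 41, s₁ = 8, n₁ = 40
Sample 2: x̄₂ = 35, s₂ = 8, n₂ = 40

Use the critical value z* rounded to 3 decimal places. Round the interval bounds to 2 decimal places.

Both samples are large (n₁ = 40 ≥ 30, n₂ = 40 ≥ 30), so a z-interval for the difference of means applies.

Point estimate: x̄₁ - x̄₂ = 41 - 35 = 6

Standard error: SE = √(s₁²/n₁ + s₂²/n₂)
= √(8²/40 + 8²/40)
= √(1.600000 + 1.600000)
= 1.788854

For 90% confidence, z* = 1.645 (from standard normal table)
Margin of error: E = z* × SE = 1.645 × 1.788854 = 2.9427

Z-interval: (x̄₁ - x̄₂) ± E = 6 ± 2.9427 = (3.0573, 8.9427)

Rounded to 2 decimal places:

(3.06, 8.94)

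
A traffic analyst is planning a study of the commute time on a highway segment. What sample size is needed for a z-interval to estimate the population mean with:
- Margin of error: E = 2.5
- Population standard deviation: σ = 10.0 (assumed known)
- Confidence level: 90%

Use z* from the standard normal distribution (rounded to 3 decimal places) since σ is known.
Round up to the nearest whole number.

Using z* since population σ is known (z-interval formula).

For 90% confidence, z* = 1.645 (from standard normal table)

Sample size formula for z-interval: n = (z*σ/E)²

n = (1.645 × 10.0 / 2.5)²
  = (6.580000)²
  = 43.2964

Round up to the nearest whole number: n = 44

44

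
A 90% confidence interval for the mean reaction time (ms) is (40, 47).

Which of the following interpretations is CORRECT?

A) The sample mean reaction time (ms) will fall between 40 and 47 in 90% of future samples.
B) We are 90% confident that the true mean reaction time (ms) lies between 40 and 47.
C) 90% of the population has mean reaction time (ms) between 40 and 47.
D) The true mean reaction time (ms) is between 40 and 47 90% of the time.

A confidence interval represents our confidence in the procedure, not a probability statement about the parameter.

Key concept: If we repeated this sampling process many times and computed a 90% CI each time, about 90% of those intervals would contain the true population parameter.

For this specific interval (40, 47):
- Midpoint (point estimate): 43.5
- Margin of error: 3.5

The correct interpretation is the one stating confidence that the true parameter lies in the interval — option B.

B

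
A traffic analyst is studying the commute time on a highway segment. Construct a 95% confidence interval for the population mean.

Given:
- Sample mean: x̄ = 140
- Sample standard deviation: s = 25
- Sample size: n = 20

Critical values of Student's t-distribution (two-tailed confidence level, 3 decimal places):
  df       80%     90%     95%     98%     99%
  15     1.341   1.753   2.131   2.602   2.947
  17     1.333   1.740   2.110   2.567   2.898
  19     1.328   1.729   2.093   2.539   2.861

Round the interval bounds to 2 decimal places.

The population standard deviation σ is unknown (only the sample standard deviation s is given), so use a t-interval with df = n - 1 = 20 - 1 = 19.

For 95% confidence with df = 19, t* = 2.093 (from t-table)

Standard error: SE = s/√n = 25/√20 = 5.590170

Margin of error: E = t* × SE = 2.093 × 5.590170 = 11.7002

T-interval: x̄ ± E = 140 ± 11.7002 = (128.2998, 151.7002)

Rounded to 2 decimal places:

(128.30, 151.70)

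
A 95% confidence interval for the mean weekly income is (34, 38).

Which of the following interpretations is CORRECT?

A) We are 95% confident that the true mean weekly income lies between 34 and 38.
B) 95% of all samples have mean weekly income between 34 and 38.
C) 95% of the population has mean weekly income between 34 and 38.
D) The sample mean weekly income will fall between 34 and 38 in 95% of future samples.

A confidence interval represents our confidence in the procedure, not a probability statement about the parameter.

Key concept: If we repeated this sampling process many times and computed a 95% CI each time, about 95% of those intervals would contain the true population parameter.

For this specific interval (34, 38):
- Midpoint (point estimate): 36
- Margin of error: 2

The correct interpretation is the one stating confidence that the true parameter lies in the interval — option A.

A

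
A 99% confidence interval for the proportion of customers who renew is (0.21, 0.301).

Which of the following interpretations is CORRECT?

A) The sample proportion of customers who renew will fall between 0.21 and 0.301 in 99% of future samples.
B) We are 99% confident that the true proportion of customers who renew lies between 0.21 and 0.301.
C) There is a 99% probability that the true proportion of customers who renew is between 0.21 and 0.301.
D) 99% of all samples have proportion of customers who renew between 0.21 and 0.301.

A confidence interval represents our confidence in the procedure, not a probability statement about the parameter.

Key concept: If we repeated this sampling process many times and computed a 99% CI each time, about 99% of those intervals would contain the true population parameter.

For this specific interval (0.21, 0.301):
- Midpoint (point estimate): 0.2555
- Margin of error: 0.0455

The correct interpretation is the one stating confidence that the true parameter lies in the interval — option B.

B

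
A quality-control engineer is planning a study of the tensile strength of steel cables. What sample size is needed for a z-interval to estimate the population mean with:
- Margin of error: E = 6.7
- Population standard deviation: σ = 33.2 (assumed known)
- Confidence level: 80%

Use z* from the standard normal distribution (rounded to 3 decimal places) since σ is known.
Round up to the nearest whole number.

Using z* since population σ is known (z-interval formula).

For 80% confidence, z* = 1.282 (from standard normal table)

Sample size formula for z-interval: n = (z*σ/E)²

n = (1.282 × 33.2 / 6.7)²
  = (6.352597)²
  = 40.3555

Round up to the nearest whole number: n = 41

41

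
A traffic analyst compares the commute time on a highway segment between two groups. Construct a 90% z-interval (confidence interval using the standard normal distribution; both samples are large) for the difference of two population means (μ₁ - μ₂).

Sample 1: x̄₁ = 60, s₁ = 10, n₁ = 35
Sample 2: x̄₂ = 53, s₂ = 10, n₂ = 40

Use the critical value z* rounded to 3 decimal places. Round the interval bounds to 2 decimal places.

Both samples are large (n₁ = 35 ≥ 30, n₂ = 40 ≥ 30), so a z-interval for the difference of means applies.

Point estimate: x̄₁ - x̄₂ = 60 - 53 = 7

Standard error: SE = √(s₁²/n₁ + s₂²/n₂)
= √(10²/35 + 10²/40)
= √(2.857143 + 2.500000)
= 2.314550

For 90% confidence, z* = 1.645 (from standard normal table)
Margin of error: E = z* × SE = 1.645 × 2.314550 = 3.8074

Z-interval: (x̄₁ - x̄₂) ± E = 7 ± 3.8074 = (3.1926, 10.8074)

Rounded to 2 decimal places:

(3.19, 10.81)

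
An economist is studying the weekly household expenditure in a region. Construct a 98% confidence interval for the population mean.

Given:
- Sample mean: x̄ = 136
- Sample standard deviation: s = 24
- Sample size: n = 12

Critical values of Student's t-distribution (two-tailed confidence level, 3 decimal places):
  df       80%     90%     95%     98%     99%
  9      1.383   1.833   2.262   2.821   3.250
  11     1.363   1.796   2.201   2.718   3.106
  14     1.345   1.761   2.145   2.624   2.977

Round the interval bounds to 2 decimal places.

The population standard deviation σ is unknown (only the sample standard deviation s is given), so use a t-interval with df = n - 1 = 12 - 1 = 11.

For 98% confidence with df = 11, t* = 2.718 (from t-table)

Standard error: SE = s/√n = 24/√12 = 6.928203

Margin of error: E = t* × SE = 2.718 × 6.928203 = 18.8309

T-interval: x̄ ± E = 136 ± 18.8309 = (117.1691, 154.8309)

Rounded to 2 decimal places:

(117.17, 154.83)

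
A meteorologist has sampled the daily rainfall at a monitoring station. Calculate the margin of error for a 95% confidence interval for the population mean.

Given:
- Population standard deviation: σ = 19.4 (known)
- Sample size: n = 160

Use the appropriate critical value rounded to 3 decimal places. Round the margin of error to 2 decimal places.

The population standard deviation σ is known, so use the z-interval margin of error formula.

For 95% confidence, z* = 1.96 (from standard normal table)

Margin of error formula for z-interval: E = z* × σ/√n

E = 1.96 × 19.4/√160
  = 1.96 × 1.533705
  = 3.0061

Rounded to 2 decimal places:

3.01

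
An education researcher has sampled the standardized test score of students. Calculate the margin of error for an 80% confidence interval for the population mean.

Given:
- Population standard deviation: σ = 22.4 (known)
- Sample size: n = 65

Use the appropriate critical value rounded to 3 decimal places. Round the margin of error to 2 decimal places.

The population standard deviation σ is known, so use the z-interval margin of error formula.

For 80% confidence, z* = 1.282 (from standard normal table)

Margin of error formula for z-interval: E = z* × σ/√n

E = 1.282 × 22.4/√65
  = 1.282 × 2.778378
  = 3.5619

Rounded to 2 decimal places:

3.56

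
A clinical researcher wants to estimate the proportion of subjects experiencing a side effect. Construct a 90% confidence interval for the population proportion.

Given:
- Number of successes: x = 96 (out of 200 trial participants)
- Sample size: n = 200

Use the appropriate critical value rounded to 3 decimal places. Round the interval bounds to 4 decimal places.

Sample proportion: p̂ = 96/200 = 0.480000

Check conditions for normal approximation:
  np̂ = 96 ≥ 10 ✓
  n(1-p̂) = 104 ≥ 10 ✓

The sample is large enough, so use a z-interval (normal approximation) for the proportion.

For 90% confidence, z* = 1.645 (from standard normal table)

Standard error: SE = √(p̂(1-p̂)/n) = √(0.480000×0.520000/200) = 0.03532704

Margin of error: E = z* × SE = 1.645 × 0.03532704 = 0.058113

Z-interval: p̂ ± E = 0.480000 ± 0.058113 = (0.421887, 0.538113)

Rounded to 4 decimal places:

(0.4219, 0.5381)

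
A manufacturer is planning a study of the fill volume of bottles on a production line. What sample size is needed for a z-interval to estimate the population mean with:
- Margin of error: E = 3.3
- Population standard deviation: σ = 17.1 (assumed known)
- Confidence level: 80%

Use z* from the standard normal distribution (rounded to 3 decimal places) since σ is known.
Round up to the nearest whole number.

Using z* since population σ is known (z-interval formula).

For 80% confidence, z* = 1.282 (from standard normal table)

Sample size formula for z-interval: n = (z*σ/E)²

n = (1.282 × 17.1 / 3.3)²
  = (6.643091)²
  = 44.1307

Round up to the nearest whole number: n = 45

45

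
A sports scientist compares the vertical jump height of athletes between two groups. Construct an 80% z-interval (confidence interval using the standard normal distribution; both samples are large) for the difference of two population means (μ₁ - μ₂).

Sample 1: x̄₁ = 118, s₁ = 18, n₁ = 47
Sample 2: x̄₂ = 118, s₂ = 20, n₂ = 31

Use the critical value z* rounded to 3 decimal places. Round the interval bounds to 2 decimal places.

Both samples are large (n₁ = 47 ≥ 30, n₂ = 31 ≥ 30), so a z-interval for the difference of means applies.

Point estimate: x̄₁ - x̄₂ = 118 - 118 = 0

Standard error: SE = √(s₁²/n₁ + s₂²/n₂)
= √(18²/47 + 20²/31)
= √(6.893617 + 12.903226)
= 4.449364

For 80% confidence, z* = 1.282 (from standard normal table)
Margin of error: E = z* × SE = 1.282 × 4.449364 = 5.7041

Z-interval: (x̄₁ - x̄₂) ± E = 0 ± 5.7041 = (-5.7041, 5.7041)

Rounded to 2 decimal places:

(-5.70, 5.70)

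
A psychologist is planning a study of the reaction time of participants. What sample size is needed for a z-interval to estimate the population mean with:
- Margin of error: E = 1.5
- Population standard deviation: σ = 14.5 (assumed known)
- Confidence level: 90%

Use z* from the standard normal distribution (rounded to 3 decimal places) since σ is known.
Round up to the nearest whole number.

Using z* since population σ is known (z-interval formula).

For 90% confidence, z* = 1.645 (from standard normal table)

Sample size formula for z-interval: n = (z*σ/E)²

n = (1.645 × 14.5 / 1.5)²
  = (15.901667)²
  = 252.8630

Round up to the nearest whole number: n = 253

253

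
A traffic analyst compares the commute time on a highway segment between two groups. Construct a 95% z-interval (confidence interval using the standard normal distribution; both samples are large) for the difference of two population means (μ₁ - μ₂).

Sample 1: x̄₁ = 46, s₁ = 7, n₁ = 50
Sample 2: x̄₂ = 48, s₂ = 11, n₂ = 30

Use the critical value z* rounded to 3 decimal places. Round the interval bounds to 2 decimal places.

Both samples are large (n₁ = 50 ≥ 30, n₂ = 30 ≥ 30), so a z-interval for the difference of means applies.

Point estimate: x̄₁ - x̄₂ = 46 - 48 = -2

Standard error: SE = √(s₁²/n₁ + s₂²/n₂)
= √(7²/50 + 11²/30)
= √(0.980000 + 4.033333)
= 2.239047

For 95% confidence, z* = 1.96 (from standard normal table)
Margin of error: E = z* × SE = 1.96 × 2.239047 = 4.3885

Z-interval: (x̄₁ - x̄₂) ± E = -2 ± 4.3885 = (-6.3885, 2.3885)

Rounded to 2 decimal places:

(-6.39, 2.39)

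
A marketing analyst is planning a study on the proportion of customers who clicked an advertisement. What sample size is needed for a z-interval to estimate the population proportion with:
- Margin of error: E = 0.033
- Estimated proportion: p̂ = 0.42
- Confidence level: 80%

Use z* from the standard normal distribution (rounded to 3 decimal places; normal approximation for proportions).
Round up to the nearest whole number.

Using z* for proportion z-interval (normal approximation).

For 80% confidence, z* = 1.282 (from standard normal table)

Sample size formula for proportion z-interval: n = z*²p̂(1-p̂)/E²

n = 1.282² × 0.42 × 0.58 / 0.033²
  = 1.643524 × 0.2436 / 0.001089
  = 367.6423

Round up to the nearest whole number: n = 368

368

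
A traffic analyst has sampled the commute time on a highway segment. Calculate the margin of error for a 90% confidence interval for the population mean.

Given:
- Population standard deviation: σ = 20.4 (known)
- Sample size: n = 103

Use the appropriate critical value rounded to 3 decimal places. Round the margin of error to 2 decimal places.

The population standard deviation σ is known, so use the z-interval margin of error formula.

For 90% confidence, z* = 1.645 (from standard normal table)

Margin of error formula for z-interval: E = z* × σ/√n

E = 1.645 × 20.4/√103
  = 1.645 × 2.010072
  = 3.3066

Rounded to 2 decimal places:

3.31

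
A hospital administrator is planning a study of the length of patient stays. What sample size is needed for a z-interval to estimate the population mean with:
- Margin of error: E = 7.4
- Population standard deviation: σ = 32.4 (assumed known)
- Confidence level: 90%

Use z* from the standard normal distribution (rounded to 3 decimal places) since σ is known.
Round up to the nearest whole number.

Using z* since population σ is known (z-interval formula).

For 90% confidence, z* = 1.645 (from standard normal table)

Sample size formula for z-interval: n = (z*σ/E)²

n = (1.645 × 32.4 / 7.4)²
  = (7.202432)²
  = 51.8750

Round up to the nearest whole number: n = 52

52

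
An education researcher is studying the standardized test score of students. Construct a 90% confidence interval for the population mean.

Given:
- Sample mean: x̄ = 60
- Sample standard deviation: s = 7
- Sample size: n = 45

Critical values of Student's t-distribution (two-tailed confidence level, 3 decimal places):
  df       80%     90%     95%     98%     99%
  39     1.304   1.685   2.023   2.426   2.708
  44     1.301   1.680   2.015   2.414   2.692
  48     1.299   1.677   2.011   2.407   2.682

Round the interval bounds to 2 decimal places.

The population standard deviation σ is unknown (only the sample standard deviation s is given), so use a t-interval with df = n - 1 = 45 - 1 = 44.

For 90% confidence with df = 44, t* = 1.680 (from t-table)

Standard error: SE = s/√n = 7/√45 = 1.043498

Margin of error: E = t* × SE = 1.680 × 1.043498 = 1.7531

T-interval: x̄ ± E = 60 ± 1.7531 = (58.2469, 61.7531)

Rounded to 2 decimal places:

(58.25, 61.75)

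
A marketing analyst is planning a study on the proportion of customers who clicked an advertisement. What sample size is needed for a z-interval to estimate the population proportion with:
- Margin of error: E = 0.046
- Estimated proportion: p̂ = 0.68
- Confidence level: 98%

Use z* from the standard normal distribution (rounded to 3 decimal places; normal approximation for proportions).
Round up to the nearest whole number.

Using z* for proportion z-interval (normal approximation).

For 98% confidence, z* = 2.326 (from standard normal table)

Sample size formula for proportion z-interval: n = z*²p̂(1-p̂)/E²

n = 2.326² × 0.68 × 0.32 / 0.046²
  = 5.410276 × 0.2176 / 0.002116
  = 556.3686

Round up to the nearest whole number: n = 557

557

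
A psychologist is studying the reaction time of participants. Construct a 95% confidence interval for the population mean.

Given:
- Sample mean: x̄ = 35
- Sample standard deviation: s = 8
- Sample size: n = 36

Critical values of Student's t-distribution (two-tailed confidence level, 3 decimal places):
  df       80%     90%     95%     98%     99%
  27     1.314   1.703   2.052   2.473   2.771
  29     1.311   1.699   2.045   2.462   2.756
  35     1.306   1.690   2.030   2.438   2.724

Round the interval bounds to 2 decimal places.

The population standard deviation σ is unknown (only the sample standard deviation s is given), so use a t-interval with df = n - 1 = 36 - 1 = 35.

For 95% confidence with df = 35, t* = 2.030 (from t-table)

Standard error: SE = s/√n = 8/√36 = 1.333333

Margin of error: E = t* × SE = 2.030 × 1.333333 = 2.7067

T-interval: x̄ ± E = 35 ± 2.7067 = (32.2933, 37.7067)

Rounded to 2 decimal places:

(32.29, 37.71)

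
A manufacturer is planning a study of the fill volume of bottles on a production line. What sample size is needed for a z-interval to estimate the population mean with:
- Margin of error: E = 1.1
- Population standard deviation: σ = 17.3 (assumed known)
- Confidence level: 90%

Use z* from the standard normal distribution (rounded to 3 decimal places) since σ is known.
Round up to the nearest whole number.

Using z* since population σ is known (z-interval formula).

For 90% confidence, z* = 1.645 (from standard normal table)

Sample size formula for z-interval: n = (z*σ/E)²

n = (1.645 × 17.3 / 1.1)²
  = (25.871364)²
  = 669.3275

Round up to the nearest whole number: n = 670

670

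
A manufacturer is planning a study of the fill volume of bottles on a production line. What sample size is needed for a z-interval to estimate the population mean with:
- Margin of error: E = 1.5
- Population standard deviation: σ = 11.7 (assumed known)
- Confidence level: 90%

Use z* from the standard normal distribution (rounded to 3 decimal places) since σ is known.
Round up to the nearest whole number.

Using z* since population σ is known (z-interval formula).

For 90% confidence, z* = 1.645 (from standard normal table)

Sample size formula for z-interval: n = (z*σ/E)²

n = (1.645 × 11.7 / 1.5)²
  = (12.831000)²
  = 164.6346

Round up to the nearest whole number: n = 165

165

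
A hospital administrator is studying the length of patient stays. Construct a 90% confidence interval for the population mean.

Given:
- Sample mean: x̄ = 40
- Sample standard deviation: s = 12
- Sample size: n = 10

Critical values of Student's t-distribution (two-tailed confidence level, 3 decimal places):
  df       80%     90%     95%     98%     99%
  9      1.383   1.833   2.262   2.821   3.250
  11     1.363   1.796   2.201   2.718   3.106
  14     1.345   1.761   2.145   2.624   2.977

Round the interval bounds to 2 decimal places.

The population standard deviation σ is unknown (only the sample standard deviation s is given), so use a t-interval with df = n - 1 = 10 - 1 = 9.

For 90% confidence with df = 9, t* = 1.833 (from t-table)

Standard error: SE = s/√n = 12/√10 = 3.794733

Margin of error: E = t* × SE = 1.833 × 3.794733 = 6.9557

T-interval: x̄ ± E = 40 ± 6.9557 = (33.0443, 46.9557)

Rounded to 2 decimal places:

(33.04, 46.96)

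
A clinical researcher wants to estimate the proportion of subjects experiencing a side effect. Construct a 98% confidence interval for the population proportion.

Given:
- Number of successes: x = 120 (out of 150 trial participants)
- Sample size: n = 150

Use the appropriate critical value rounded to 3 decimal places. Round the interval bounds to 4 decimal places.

Sample proportion: p̂ = 120/150 = 0.800000

Check conditions for normal approximation:
  np̂ = 120 ≥ 10 ✓
  n(1-p̂) = 30 ≥ 10 ✓

The sample is large enough, so use a z-interval (normal approximation) for the proportion.

For 98% confidence, z* = 2.326 (from standard normal table)

Standard error: SE = √(p̂(1-p̂)/n) = √(0.800000×0.200000/150) = 0.03265986

Margin of error: E = z* × SE = 2.326 × 0.03265986 = 0.075967

Z-interval: p̂ ± E = 0.800000 ± 0.075967 = (0.724033, 0.875967)

Rounded to 4 decimal places:

(0.7240, 0.8760)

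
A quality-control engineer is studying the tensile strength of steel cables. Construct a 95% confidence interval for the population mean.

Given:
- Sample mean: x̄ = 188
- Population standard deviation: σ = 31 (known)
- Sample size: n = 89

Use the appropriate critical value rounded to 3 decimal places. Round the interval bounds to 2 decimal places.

The population standard deviation σ is known, so use a z-interval (standard normal critical value).

For 95% confidence, z* = 1.96 (from standard normal table)

Standard error: SE = σ/√n = 31/√89 = 3.285993

Margin of error: E = z* × SE = 1.96 × 3.285993 = 6.4405

Z-interval: x̄ ± E = 188 ± 6.4405 = (181.5595, 194.4405)

Rounded to 2 decimal places:

(181.56, 194.44)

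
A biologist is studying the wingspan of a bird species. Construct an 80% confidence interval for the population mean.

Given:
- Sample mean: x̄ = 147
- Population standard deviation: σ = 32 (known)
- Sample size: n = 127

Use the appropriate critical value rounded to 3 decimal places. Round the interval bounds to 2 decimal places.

The population standard deviation σ is known, so use a z-interval (standard normal critical value).

For 80% confidence, z* = 1.282 (from standard normal table)

Standard error: SE = σ/√n = 32/√127 = 2.839541

Margin of error: E = z* × SE = 1.282 × 2.839541 = 3.6403

Z-interval: x̄ ± E = 147 ± 3.6403 = (143.3597, 150.6403)

Rounded to 2 decimal places:

(143.36, 150.64)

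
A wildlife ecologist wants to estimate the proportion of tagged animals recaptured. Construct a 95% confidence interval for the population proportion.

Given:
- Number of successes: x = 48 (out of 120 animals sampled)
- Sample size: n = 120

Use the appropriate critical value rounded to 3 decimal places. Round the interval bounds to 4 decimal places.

Sample proportion: p̂ = 48/120 = 0.400000

Check conditions for normal approximation:
  np̂ = 48 ≥ 10 ✓
  n(1-p̂) = 72 ≥ 10 ✓

The sample is large enough, so use a z-interval (normal approximation) for the proportion.

For 95% confidence, z* = 1.96 (from standard normal table)

Standard error: SE = √(p̂(1-p̂)/n) = √(0.400000×0.600000/120) = 0.04472136

Margin of error: E = z* × SE = 1.96 × 0.04472136 = 0.087654

Z-interval: p̂ ± E = 0.400000 ± 0.087654 = (0.312346, 0.487654)

Rounded to 4 decimal places:

(0.3123, 0.4877)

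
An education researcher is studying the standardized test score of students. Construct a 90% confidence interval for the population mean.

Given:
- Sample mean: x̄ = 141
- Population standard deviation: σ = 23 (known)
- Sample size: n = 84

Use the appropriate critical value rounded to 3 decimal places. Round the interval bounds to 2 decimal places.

The population standard deviation σ is known, so use a z-interval (standard normal critical value).

For 90% confidence, z* = 1.645 (from standard normal table)

Standard error: SE = σ/√n = 23/√84 = 2.509506

Margin of error: E = z* × SE = 1.645 × 2.509506 = 4.1281

Z-interval: x̄ ± E = 141 ± 4.1281 = (136.8719, 145.1281)

Rounded to 2 decimal places:

(136.87, 145.13)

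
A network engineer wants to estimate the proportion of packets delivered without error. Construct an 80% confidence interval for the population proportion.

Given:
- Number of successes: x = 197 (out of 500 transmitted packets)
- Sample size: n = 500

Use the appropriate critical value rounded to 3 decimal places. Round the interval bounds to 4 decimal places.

Sample proportion: p̂ = 197/500 = 0.394000

Check conditions for normal approximation:
  np̂ = 197 ≥ 10 ✓
  n(1-p̂) = 303 ≥ 10 ✓

The sample is large enough, so use a z-interval (normal approximation) for the proportion.

For 80% confidence, z* = 1.282 (from standard normal table)

Standard error: SE = √(p̂(1-p̂)/n) = √(0.394000×0.606000/500) = 0.02185241

Margin of error: E = z* × SE = 1.282 × 0.02185241 = 0.028015

Z-interval: p̂ ± E = 0.394000 ± 0.028015 = (0.365985, 0.422015)

Rounded to 4 decimal places:

(0.3660, 0.4220)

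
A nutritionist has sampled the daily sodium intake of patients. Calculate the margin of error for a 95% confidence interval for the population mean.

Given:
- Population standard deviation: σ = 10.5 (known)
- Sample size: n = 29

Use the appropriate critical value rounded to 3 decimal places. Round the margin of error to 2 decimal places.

The population standard deviation σ is known, so use the z-interval margin of error formula.

For 95% confidence, z* = 1.96 (from standard normal table)

Margin of error formula for z-interval: E = z* × σ/√n

E = 1.96 × 10.5/√29
  = 1.96 × 1.949801
  = 3.8216

Rounded to 2 decimal places:

3.82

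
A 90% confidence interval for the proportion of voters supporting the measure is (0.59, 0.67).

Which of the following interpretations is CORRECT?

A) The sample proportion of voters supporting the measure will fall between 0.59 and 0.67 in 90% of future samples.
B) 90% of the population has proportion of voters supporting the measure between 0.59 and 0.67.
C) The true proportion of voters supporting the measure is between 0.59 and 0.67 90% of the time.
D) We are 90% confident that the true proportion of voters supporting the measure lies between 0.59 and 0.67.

A confidence interval represents our confidence in the procedure, not a probability statement about the parameter.

Key concept: If we repeated this sampling process many times and computed a 90% CI each time, about 90% of those intervals would contain the true population parameter.

For this specific interval (0.59, 0.67):
- Midpoint (point estimate): 0.63
- Margin of error: 0.04

The correct interpretation is the one stating confidence that the true parameter lies in the interval — option D.

D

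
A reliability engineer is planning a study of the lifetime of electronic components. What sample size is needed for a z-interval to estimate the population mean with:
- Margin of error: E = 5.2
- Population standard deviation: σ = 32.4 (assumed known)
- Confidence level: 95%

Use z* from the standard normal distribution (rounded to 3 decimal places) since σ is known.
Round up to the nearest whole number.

Using z* since population σ is known (z-interval formula).

For 95% confidence, z* = 1.96 (from standard normal table)

Sample size formula for z-interval: n = (z*σ/E)²

n = (1.96 × 32.4 / 5.2)²
  = (12.212308)²
  = 149.1405

Round up to the nearest whole number: n = 150

150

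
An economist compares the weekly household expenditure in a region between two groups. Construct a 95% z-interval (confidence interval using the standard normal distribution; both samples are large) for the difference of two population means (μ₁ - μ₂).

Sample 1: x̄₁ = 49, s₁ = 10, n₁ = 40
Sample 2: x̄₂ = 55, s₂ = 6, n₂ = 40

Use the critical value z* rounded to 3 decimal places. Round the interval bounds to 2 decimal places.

Both samples are large (n₁ = 40 ≥ 30, n₂ = 40 ≥ 30), so a z-interval for the difference of means applies.

Point estimate: x̄₁ - x̄₂ = 49 - 55 = -6

Standard error: SE = √(s₁²/n₁ + s₂²/n₂)
= √(10²/40 + 6²/40)
= √(2.500000 + 0.900000)
= 1.843909

For 95% confidence, z* = 1.96 (from standard normal table)
Margin of error: E = z* × SE = 1.96 × 1.843909 = 3.6141

Z-interval: (x̄₁ - x̄₂) ± E = -6 ± 3.6141 = (-9.6141, -2.3859)

Rounded to 2 decimal places:

(-9.61, -2.39)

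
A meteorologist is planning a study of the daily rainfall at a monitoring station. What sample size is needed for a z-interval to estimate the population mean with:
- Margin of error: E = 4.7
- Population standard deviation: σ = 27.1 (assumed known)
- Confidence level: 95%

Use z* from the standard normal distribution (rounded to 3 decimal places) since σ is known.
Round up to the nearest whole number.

Using z* since population σ is known (z-interval formula).

For 95% confidence, z* = 1.96 (from standard normal table)

Sample size formula for z-interval: n = (z*σ/E)²

n = (1.96 × 27.1 / 4.7)²
  = (11.301277)²
  = 127.7189

Round up to the nearest whole number: n = 128

128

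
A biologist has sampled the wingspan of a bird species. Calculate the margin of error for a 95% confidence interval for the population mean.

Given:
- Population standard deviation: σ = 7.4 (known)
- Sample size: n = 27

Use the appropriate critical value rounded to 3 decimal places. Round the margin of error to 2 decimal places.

The population standard deviation σ is known, so use the z-interval margin of error formula.

For 95% confidence, z* = 1.96 (from standard normal table)

Margin of error formula for z-interval: E = z* × σ/√n

E = 1.96 × 7.4/√27
  = 1.96 × 1.424131
  = 2.7913

Rounded to 2 decimal places:

2.79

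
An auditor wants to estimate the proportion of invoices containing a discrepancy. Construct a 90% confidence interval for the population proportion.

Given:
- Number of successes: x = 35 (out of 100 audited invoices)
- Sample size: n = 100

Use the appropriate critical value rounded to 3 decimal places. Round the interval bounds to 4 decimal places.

Sample proportion: p̂ = 35/100 = 0.350000

Check conditions for normal approximation:
  np̂ = 35 ≥ 10 ✓
  n(1-p̂) = 65 ≥ 10 ✓

The sample is large enough, so use a z-interval (normal approximation) for the proportion.

For 90% confidence, z* = 1.645 (from standard normal table)

Standard error: SE = √(p̂(1-p̂)/n) = √(0.350000×0.650000/100) = 0.04769696

Margin of error: E = z* × SE = 1.645 × 0.04769696 = 0.078461

Z-interval: p̂ ± E = 0.350000 ± 0.078461 = (0.271539, 0.428461)

Rounded to 4 decimal places:

(0.2715, 0.4285)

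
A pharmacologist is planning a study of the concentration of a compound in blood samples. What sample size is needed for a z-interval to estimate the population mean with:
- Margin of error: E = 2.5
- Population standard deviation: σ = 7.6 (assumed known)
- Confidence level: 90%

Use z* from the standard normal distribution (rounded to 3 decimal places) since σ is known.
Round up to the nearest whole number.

Using z* since population σ is known (z-interval formula).

For 90% confidence, z* = 1.645 (from standard normal table)

Sample size formula for z-interval: n = (z*σ/E)²

n = (1.645 × 7.6 / 2.5)²
  = (5.000800)²
  = 25.0080

Round up to the nearest whole number: n = 26

26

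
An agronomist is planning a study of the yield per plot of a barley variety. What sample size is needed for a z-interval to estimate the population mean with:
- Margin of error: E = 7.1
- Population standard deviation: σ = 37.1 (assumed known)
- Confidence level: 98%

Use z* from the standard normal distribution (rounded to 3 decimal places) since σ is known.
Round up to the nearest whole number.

Using z* since population σ is known (z-interval formula).

For 98% confidence, z* = 2.326 (from standard normal table)

Sample size formula for z-interval: n = (z*σ/E)²

n = (2.326 × 37.1 / 7.1)²
  = (12.154169)²
  = 147.7238

Round up to the nearest whole number: n = 148

148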